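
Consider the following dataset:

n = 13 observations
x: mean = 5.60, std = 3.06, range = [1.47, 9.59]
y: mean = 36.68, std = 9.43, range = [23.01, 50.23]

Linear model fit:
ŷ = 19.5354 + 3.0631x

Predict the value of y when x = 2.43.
ŷ = 26.9787

Plug x = 2.43 into the fitted line:

ŷ = 19.5354 + 3.0631 × 2.43
ŷ = 19.5354 + 7.4433
ŷ = 26.9787

This is a point prediction; actual observations scatter around it by roughly the residual standard deviation.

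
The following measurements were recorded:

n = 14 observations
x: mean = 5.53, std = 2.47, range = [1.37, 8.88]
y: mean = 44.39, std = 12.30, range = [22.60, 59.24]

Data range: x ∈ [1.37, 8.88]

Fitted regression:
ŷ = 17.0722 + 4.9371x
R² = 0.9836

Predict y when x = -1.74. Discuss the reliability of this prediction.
ŷ = 8.4816, but this is extrapolation (below the data range [1.37, 8.88]) and may be unreliable.

Prediction calculation:
ŷ = 17.0722 + 4.9371 × (-1.74)
ŷ = 8.4816

Reliability:
- Data range: x ∈ [1.37, 8.88]
- Prediction point: x = -1.74 is 3.11 units below the observed range → this is EXTRAPOLATION, not interpolation

Why that matters here:
- The standard error of prediction grows with (x − x̄)², and x = -1.74 is far from x̄ = 5.53
- R² describes fit only over the sampled x values; it says nothing about behaviour beyond them
- Real relationships often flatten, saturate, or turn nonlinear at extremes

Report the number if required, but flag clearly that it is an extrapolation.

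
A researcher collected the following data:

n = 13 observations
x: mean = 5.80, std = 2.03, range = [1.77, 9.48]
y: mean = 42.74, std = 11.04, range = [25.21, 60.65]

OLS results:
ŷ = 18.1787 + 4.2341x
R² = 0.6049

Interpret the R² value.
R² = 0.6049 means 60.49% of the variation in y is explained by the linear relationship with x. This indicates a moderate fit.

R² (coefficient of determination) measures the proportion of variance in y explained by the regression model.

Here R² = 0.6049:
- Explained: 60.49% of the variation in y
- Unexplained (residual): 100% − 60.49% = 39.51%
- Rule of thumb (below 0.3 weak; 0.3 to below 0.7 moderate; 0.7 and above strong) → moderate

Note: R² never decreases when predictors are added, so it should not be used alone to compare models of different size.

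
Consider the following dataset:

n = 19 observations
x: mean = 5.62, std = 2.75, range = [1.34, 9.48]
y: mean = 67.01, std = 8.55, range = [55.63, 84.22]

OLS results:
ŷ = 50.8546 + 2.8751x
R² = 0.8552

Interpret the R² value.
About 85.52% of the variability in y is accounted for by the regression on x (R² = 0.8552) — a strong linear fit.

R² (coefficient of determination) measures the proportion of variance in y explained by the regression model.

Here R² = 0.8552:
- Explained: 85.52% of the variation in y
- Unexplained (residual): 100% − 85.52% = 14.48%
- Rule of thumb (below 0.3 weak; 0.3 to below 0.7 moderate; 0.7 and above strong) → strong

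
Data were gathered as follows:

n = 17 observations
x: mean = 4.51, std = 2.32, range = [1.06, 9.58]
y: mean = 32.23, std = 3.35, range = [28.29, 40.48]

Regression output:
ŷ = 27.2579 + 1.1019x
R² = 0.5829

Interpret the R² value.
R² = 0.5829 means 58.29% of the variation in y is explained by the linear relationship with x. This indicates a moderate fit.

The coefficient of determination R² is the fraction of the total variation in y that the fitted line accounts for.

Here R² = 0.5829:
- Explained: 58.29% of the variation in y
- Unexplained (residual): 100% − 58.29% = 41.71%
- Rule of thumb (below 0.3 weak; 0.3 to below 0.7 moderate; 0.7 and above strong) → moderate

Note: R² never decreases when predictors are added, so it should not be used alone to compare models of different size.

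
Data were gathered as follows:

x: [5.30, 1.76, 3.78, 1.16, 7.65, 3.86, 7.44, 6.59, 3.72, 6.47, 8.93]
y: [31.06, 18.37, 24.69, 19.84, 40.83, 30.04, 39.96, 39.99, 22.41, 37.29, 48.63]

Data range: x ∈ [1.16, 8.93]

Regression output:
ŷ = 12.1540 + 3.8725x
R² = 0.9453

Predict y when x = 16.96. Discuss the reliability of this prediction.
ŷ = 77.8316 (extrapolation — x = 16.96 lies outside [1.16, 8.93], so reliability is low).

Prediction calculation:
ŷ = 12.1540 + 3.8725 × 16.96
ŷ = 77.8316

Reliability:
- Data range: x ∈ [1.16, 8.93]
- Prediction point: x = 16.96 is 8.03 units above the observed range → this is EXTRAPOLATION, not interpolation

Why that matters here:
- Real relationships often flatten, saturate, or turn nonlinear at extremes
- R² describes fit only over the sampled x values; it says nothing about behaviour beyond them

A defensible statement: 'if the linear trend continued to x = 16.96, y would be about 77.8316' — the premise is untested.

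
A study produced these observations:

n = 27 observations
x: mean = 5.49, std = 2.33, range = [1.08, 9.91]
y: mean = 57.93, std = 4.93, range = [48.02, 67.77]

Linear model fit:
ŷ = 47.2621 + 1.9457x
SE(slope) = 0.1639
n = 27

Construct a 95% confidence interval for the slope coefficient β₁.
The 95% CI for β₁ is (1.6081, 2.2833)

Confidence interval for the slope:

The 95% CI for β₁ is: β̂₁ ± t*(α/2, n-2) × SE(β̂₁)

Step 1: Find critical t-value
- Confidence level = 0.95
- Degrees of freedom = n - 2 = 27 - 2 = 25
- t*(α/2, 25) = 2.0595

Step 2: Calculate margin of error
Margin = 2.0595 × 0.1639 = 0.3376

Step 3: Construct interval
CI = 1.9457 ± 0.3376
CI = (1.6081, 2.2833)

Interpretation: intervals built this way capture the true β₁ in 95% of repeated samples; here the plausible range for the per-unit effect of x on y is 1.6081 to 2.2833.
The interval does not include 0, suggesting a significant linear relationship.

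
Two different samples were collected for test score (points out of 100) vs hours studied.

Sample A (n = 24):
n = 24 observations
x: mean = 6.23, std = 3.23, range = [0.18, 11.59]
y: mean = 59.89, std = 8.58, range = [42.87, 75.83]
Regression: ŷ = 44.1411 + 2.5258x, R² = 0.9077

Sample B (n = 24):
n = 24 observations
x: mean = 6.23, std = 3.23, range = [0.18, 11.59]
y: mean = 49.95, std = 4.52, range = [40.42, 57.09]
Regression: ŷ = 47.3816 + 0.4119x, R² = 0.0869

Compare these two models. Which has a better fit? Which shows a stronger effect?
Model A has the better fit (R² = 0.9077 vs 0.0869). Model A shows the stronger effect (|β₁| = 2.5258 vs 0.4119).

Model Comparison:

Goodness of fit (R²):
- Model A: R² = 0.9077 → 90.77% of variance in test score explained
- Model B: R² = 0.0869 → 8.69% of variance in test score explained
- 0.9077 > 0.0869 → Model A has the better fit

Strength of effect — compare |β₁|:
- Model A: β₁ = 2.5258 → predicted test score rises 2.5258 points per additional hour of study time
- Model B: β₁ = 0.4119 → predicted test score rises 0.4119 points per additional hour of study time
- |2.5258| > |0.4119| → Model A shows the stronger marginal effect

Notes:
- A steeper slope doesn't make a better model if the scatter around the line is large.
- The two samples could reflect different populations, time periods, or measurement quality.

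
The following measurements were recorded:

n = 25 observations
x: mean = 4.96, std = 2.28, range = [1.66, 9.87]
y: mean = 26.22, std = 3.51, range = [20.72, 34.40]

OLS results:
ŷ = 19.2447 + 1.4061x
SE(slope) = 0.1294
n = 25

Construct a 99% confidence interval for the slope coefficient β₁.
The 99% CI for β₁ is (1.0428, 1.7694)

Confidence interval for the slope:

The 99% CI for β₁ is: β̂₁ ± t*(α/2, n-2) × SE(β̂₁)

Step 1: Find critical t-value
- Confidence level = 0.99
- Degrees of freedom = n - 2 = 25 - 2 = 23
- t*(α/2, 23) = 2.8073

Step 2: Calculate margin of error
Margin = 2.8073 × 0.1294 = 0.3633

Step 3: Construct interval
CI = 1.4061 ± 0.3633
CI = (1.0428, 1.7694)

Interpretation: We are 99% confident that the true slope β₁ lies between 1.0428 and 1.7694.
The interval does not include 0, suggesting a significant linear relationship.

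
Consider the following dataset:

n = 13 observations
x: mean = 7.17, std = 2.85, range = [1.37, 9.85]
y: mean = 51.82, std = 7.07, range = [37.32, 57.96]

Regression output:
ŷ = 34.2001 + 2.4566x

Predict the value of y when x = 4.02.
ŷ = 44.0756

x = 4.02 lies inside the observed range [1.37, 9.85], so the fitted equation applies directly:

ŷ = 34.2001 + 2.4566 × 4.02
ŷ = 34.2001 + 9.8755
ŷ = 44.0756

This is the fitted mean response at that x — an individual observation would come with a wider prediction interval.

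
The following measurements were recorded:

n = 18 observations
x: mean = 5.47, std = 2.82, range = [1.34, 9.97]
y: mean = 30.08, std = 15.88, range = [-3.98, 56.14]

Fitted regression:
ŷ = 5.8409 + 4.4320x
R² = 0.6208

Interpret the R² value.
The model explains 62.08% of the variance in y (R² = 0.6208), leaving 37.92% unexplained; the fit is moderate.

The coefficient of determination R² is the fraction of the total variation in y that the fitted line accounts for.

Here R² = 0.6208:
- Explained: 62.08% of the variation in y
- Unexplained (residual): 100% − 62.08% = 37.92%
- Rule of thumb (below 0.3 weak; 0.3 to below 0.7 moderate; 0.7 and above strong) → moderate

Calculation: R² = 1 − (SS_res / SS_tot), where SS_res is the sum of squared residuals and SS_tot the total sum of squares.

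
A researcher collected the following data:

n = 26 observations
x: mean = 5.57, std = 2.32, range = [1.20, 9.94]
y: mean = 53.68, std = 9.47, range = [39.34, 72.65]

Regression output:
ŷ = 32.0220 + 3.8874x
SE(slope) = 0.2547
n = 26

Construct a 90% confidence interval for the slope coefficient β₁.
The 90% CI for β₁ is (3.4516, 4.3232)

Confidence interval for the slope:

The 90% CI for β₁ is: β̂₁ ± t*(α/2, n-2) × SE(β̂₁)

Step 1: Find critical t-value
- Confidence level = 0.9
- Degrees of freedom = n - 2 = 26 - 2 = 24
- t*(α/2, 24) = 1.7109

Step 2: Calculate margin of error
Margin = 1.7109 × 0.2547 = 0.4358

Step 3: Construct interval
CI = 3.8874 ± 0.4358
CI = (3.4516, 4.3232)

Interpretation: We are 90% confident that the true slope β₁ lies between 3.4516 and 4.3232.
Since 0 is outside the interval, a two-sided test at α = 0.10 would reject H₀: β₁ = 0.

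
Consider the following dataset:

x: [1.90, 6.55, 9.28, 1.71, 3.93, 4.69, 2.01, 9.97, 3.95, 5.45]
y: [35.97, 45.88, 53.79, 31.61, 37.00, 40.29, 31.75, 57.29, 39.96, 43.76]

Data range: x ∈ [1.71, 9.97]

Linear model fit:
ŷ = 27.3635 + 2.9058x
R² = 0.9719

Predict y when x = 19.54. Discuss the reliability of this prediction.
ŷ = 84.1428, but this is extrapolation (above the data range [1.71, 9.97]) and may be unreliable.

Prediction calculation:
ŷ = 27.3635 + 2.9058 × 19.54
ŷ = 84.1428

Reliability:
- Data range: x ∈ [1.71, 9.97]
- Prediction point: x = 19.54 is 9.57 units above the observed range → this is EXTRAPOLATION, not interpolation

Why that matters here:
- R² describes fit only over the sampled x values; it says nothing about behaviour beyond them
- Real relationships often flatten, saturate, or turn nonlinear at extremes
- The standard error of prediction grows with (x − x̄)², and x = 19.54 is far from x̄ = 4.94

Report the number if required, but flag clearly that it is an extrapolation.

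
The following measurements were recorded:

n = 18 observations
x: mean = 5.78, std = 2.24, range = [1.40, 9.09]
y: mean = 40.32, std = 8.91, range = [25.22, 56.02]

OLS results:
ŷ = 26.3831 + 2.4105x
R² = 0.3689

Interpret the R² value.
R² = 0.3689 means 36.89% of the variation in y is explained by the linear relationship with x. This indicates a moderate fit.

R² (coefficient of determination) measures the proportion of variance in y explained by the regression model.

Here R² = 0.3689:
- Explained: 36.89% of the variation in y
- Unexplained (residual): 100% − 36.89% = 63.11%
- Rule of thumb (below 0.3 weak; 0.3 to below 0.7 moderate; 0.7 and above strong) → moderate

Note: R² never decreases when predictors are added, so it should not be used alone to compare models of different size.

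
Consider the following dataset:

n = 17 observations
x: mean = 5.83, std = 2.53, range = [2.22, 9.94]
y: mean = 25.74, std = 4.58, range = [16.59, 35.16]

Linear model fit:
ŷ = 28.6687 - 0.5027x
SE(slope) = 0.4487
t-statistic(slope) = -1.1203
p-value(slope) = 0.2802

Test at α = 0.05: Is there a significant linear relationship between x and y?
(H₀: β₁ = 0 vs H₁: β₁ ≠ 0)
Fail to reject H₀: p-value = 0.2802 ≥ α = 0.05. The linear relationship is not significant at the 5% level.

Hypothesis test for the slope coefficient:

H₀: β₁ = 0 (no linear relationship)
H₁: β₁ ≠ 0 (linear relationship exists)

Test statistic: t = β̂₁ / SE(β̂₁) = -0.5027 / 0.4487 = -1.1203

p = 0.2802: how often a slope estimate this far from 0 (in SE units) would arise by chance if β₁ were truly 0.

Decision rule: reject H₀ if p-value < α.
p-value = 0.2802 ≥ α = 0.05 → fail to reject H₀.

There is not sufficient evidence at the 5% significance level to conclude that a linear relationship exists between x and y.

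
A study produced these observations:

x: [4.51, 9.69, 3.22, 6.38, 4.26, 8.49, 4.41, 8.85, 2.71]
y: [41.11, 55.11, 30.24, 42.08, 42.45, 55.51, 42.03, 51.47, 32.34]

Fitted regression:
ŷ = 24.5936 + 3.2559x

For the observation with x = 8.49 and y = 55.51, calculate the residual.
Residual = 3.2738

The residual is the difference between the actual value and the predicted value:

Residual = y - ŷ

Step 1: Calculate predicted value
ŷ = 24.5936 + 3.2559 × 8.49
ŷ = 52.2362

Step 2: Calculate residual
Residual = 55.51 - 52.2362
Residual = 3.2738

Sign check: y > ŷ, so the point is above the line and the fit underestimates here.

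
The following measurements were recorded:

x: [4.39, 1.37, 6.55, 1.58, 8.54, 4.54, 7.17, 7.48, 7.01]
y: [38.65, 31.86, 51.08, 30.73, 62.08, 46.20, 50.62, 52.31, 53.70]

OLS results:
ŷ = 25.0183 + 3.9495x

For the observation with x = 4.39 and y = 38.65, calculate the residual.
Residual = -3.7066

The residual is the difference between the actual value and the predicted value:

Residual = y - ŷ

Step 1: Calculate predicted value
ŷ = 25.0183 + 3.9495 × 4.39
ŷ = 42.3566

Step 2: Calculate residual
Residual = 38.65 - 42.3566
Residual = -3.7066

Sign check: y < ŷ, so the point is below the line and the fit overestimates here.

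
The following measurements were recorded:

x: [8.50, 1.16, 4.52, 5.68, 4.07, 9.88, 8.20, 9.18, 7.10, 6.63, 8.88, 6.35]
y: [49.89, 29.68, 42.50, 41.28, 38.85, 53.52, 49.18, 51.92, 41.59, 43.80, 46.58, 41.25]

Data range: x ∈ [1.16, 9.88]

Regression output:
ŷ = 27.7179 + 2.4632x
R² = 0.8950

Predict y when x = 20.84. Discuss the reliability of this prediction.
The equation gives ŷ = 79.0510; however x = 20.84 is 10.96 units above the observed range, so this extrapolated value should not be trusted.

Prediction calculation:
ŷ = 27.7179 + 2.4632 × 20.84
ŷ = 79.0510

Reliability:
- Data range: x ∈ [1.16, 9.88]
- Prediction point: x = 20.84 is 10.96 units above the observed range → this is EXTRAPOLATION, not interpolation

Why that matters here:
- The standard error of prediction grows with (x − x̄)², and x = 20.84 is far from x̄ = 6.68
- There are no observations near this x to validate the fitted line there

The R² = 0.8950 only validates the fit within [1.16, 9.88]; treat ŷ = 79.0510 with caution.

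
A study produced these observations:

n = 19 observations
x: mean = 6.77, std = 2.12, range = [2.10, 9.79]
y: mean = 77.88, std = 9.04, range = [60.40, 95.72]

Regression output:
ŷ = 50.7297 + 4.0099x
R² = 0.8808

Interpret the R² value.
The model explains 88.08% of the variance in y (R² = 0.8808), leaving 11.92% unexplained; the fit is strong.

R² = 1 − SS_res/SS_tot compares the residual scatter to the total scatter of y about its mean.

Here R² = 0.8808:
- Explained: 88.08% of the variation in y
- Unexplained (residual): 100% − 88.08% = 11.92%
- Rule of thumb (below 0.3 weak; 0.3 to below 0.7 moderate; 0.7 and above strong) → strong

Equivalently, for simple linear regression R² = r², so |r| = √0.8808 ≈ 0.9385.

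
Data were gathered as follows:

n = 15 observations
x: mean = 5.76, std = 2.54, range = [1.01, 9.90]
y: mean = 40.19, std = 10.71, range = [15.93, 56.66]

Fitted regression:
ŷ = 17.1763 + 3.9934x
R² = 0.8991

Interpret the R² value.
About 89.91% of the variability in y is accounted for by the regression on x (R² = 0.8991) — a strong linear fit.

R² (coefficient of determination) measures the proportion of variance in y explained by the regression model.

Here R² = 0.8991:
- Explained: 89.91% of the variation in y
- Unexplained (residual): 100% − 89.91% = 10.09%
- Rule of thumb (below 0.3 weak; 0.3 to below 0.7 moderate; 0.7 and above strong) → strong

Note: R² says nothing about causation, and a high R² does not by itself mean the linear form is appropriate — check the residuals.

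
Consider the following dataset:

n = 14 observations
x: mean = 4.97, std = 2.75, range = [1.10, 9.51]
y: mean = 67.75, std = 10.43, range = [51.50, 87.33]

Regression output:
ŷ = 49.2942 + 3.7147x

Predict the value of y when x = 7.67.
ŷ = 77.7859

Plug x = 7.67 into the fitted line:

ŷ = 49.2942 + 3.7147 × 7.67
ŷ = 49.2942 + 28.4917
ŷ = 77.7859

This is the fitted mean response at that x — an individual observation would come with a wider prediction interval.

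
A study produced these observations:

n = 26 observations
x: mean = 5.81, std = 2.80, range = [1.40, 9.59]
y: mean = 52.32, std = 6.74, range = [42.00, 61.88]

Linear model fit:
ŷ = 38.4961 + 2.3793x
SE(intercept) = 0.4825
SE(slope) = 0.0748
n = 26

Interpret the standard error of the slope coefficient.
SE(slope) = 0.0748 measures the uncertainty in the estimated slope. The coefficient is estimated precisely (SE/|β̂₁| = 3.1%).

SE(β̂₁) = s / √Sxx, where s is the residual standard deviation and Sxx = Σ(x − x̄)². It is the yardstick for how far β̂₁ = 2.3793 could plausibly be from the true slope.

Relative precision:
- SE / |β̂₁| = 0.0748 / 2.3793 = 3.1%
- Rule of thumb (under 20%: precise; 20% to under 50%: moderately precise; 50% or more: imprecise) → precise

Link to the t-test: t = β̂₁ / SE(β̂₁) = 2.3793 / 0.0748 = 31.8088, the statistic for H₀: β₁ = 0.

What drives SE(β̂₁): wider spread of x values → smaller SE; larger n (here n = 26) → smaller SE.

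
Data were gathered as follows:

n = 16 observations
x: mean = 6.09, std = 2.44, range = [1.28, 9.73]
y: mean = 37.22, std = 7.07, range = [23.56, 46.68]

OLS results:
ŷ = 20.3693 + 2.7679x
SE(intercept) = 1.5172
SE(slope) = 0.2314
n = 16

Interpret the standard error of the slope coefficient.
SE(β̂₁) = 0.2314 is the estimated standard deviation of the slope estimate across repeated samples; relative to β̂₁ = 2.7679 that is 8.4%, a precise estimate.

What SE measures:
- The standard error quantifies the sampling variability of the coefficient estimate
- It is the estimated standard deviation of β̂₁ across hypothetical repeated samples of the same size
- Smaller SE → more precise estimate

Relative precision:
- SE / |β̂₁| = 0.2314 / 2.7679 = 8.4%
- Rule of thumb (under 20%: precise; 20% to under 50%: moderately precise; 50% or more: imprecise) → precise

Link to the t-test: t = β̂₁ / SE(β̂₁) = 2.7679 / 0.2314 = 11.9615, the statistic for H₀: β₁ = 0.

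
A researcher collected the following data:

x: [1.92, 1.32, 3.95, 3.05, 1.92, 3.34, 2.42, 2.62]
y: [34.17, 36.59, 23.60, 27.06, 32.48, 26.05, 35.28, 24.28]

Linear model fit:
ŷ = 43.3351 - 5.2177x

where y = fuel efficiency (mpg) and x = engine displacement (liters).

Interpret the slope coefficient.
For each additional liter of engine displacement, predicted fuel efficiency decreases by approximately 5.2177 mpg.

β₁ = -5.2177 is the change in predicted fuel efficiency (mpg) per additional liter of engine displacement.

Interpretation:
- Engine displacement up by 1 liter → predicted fuel efficiency decreases by 5.2177 mpg
- This is a linear approximation: the same per-unit change is assumed across the whole observed x range

The intercept β₀ = 43.3351 is the predicted fuel efficiency when engine displacement = 0; since the smallest observed x is 1.32, this is an extrapolation and mainly anchors the line.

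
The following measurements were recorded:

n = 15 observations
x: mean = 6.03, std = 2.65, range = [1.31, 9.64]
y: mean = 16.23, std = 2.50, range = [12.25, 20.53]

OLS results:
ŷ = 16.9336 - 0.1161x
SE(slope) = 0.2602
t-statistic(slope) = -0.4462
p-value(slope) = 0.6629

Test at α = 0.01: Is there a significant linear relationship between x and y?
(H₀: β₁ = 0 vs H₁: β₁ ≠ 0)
Since p-value = 0.6629 ≥ α = 0.01, fail to reject H₀ — the slope is not significantly different from 0.

Hypothesis test for the slope coefficient:

H₀: β₁ = 0 (no linear relationship)
H₁: β₁ ≠ 0 (linear relationship exists)

Test statistic: t = β̂₁ / SE(β̂₁) = -0.1161 / 0.2602 = -0.4462

The p-value (0.6629) is the probability, under H₀, of a t-statistic at least as extreme as |t| = 0.4462 (two-sided, df = n − 2 = 13).

Decision rule: reject H₀ if p-value < α.
p-value = 0.6629 ≥ α = 0.01 → fail to reject H₀.

Conclusion: the linear association between x and y is not significant at the 1% level.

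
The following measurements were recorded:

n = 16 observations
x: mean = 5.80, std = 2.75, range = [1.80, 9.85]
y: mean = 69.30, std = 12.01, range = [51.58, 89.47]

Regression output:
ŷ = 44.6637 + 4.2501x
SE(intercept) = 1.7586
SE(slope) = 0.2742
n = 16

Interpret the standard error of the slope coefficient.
The slope 4.2501 is pinned down to within about ±0.2742 (one SE) by these data — relative uncertainty 6.5%, i.e. precise.

SE(β̂₁) = s / √Sxx, where s is the residual standard deviation and Sxx = Σ(x − x̄)². It is the yardstick for how far β̂₁ = 4.2501 could plausibly be from the true slope.

Relative precision:
- SE / |β̂₁| = 0.2742 / 4.2501 = 6.5%
- Rule of thumb (under 20%: precise; 20% to under 50%: moderately precise; 50% or more: imprecise) → precise

Link to the t-test: t = β̂₁ / SE(β̂₁) = 4.2501 / 0.2742 = 15.5000, the statistic for H₀: β₁ = 0.

What drives SE(β̂₁): more residual scatter → larger SE.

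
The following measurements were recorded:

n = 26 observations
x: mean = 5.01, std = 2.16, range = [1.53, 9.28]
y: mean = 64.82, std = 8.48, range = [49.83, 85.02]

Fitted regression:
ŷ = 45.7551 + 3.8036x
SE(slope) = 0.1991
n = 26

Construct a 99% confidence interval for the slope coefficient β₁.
The 99% CI for β₁ is (3.2467, 4.3605)

Confidence interval for the slope:

The 99% CI for β₁ is: β̂₁ ± t*(α/2, n-2) × SE(β̂₁)

Step 1: Find critical t-value
- Confidence level = 0.99
- Degrees of freedom = n - 2 = 26 - 2 = 24
- t*(α/2, 24) = 2.7969

Step 2: Calculate margin of error
Margin = 2.7969 × 0.1991 = 0.5569

Step 3: Construct interval
CI = 3.8036 ± 0.5569
CI = (3.2467, 4.3605)

Interpretation: intervals built this way capture the true β₁ in 99% of repeated samples; here the plausible range for the per-unit effect of x on y is 3.2467 to 4.3605.
Since 0 is outside the interval, a two-sided test at α = 0.01 would reject H₀: β₁ = 0.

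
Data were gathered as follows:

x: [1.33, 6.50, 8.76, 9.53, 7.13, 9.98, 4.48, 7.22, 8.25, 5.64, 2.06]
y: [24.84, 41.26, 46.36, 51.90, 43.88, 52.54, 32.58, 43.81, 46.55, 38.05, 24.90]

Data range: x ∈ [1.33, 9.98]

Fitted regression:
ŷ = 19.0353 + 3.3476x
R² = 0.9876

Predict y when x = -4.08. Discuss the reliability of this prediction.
ŷ = 5.3771, but this is extrapolation (below the data range [1.33, 9.98]) and may be unreliable.

Prediction calculation:
ŷ = 19.0353 + 3.3476 × (-4.08)
ŷ = 5.3771

Reliability:
- Data range: x ∈ [1.33, 9.98]
- Prediction point: x = -4.08 is 5.41 units below the observed range → this is EXTRAPOLATION, not interpolation

Why that matters here:
- The linear relationship may not hold outside the observed range
- There are no observations near this x to validate the fitted line there

Report the number if required, but flag clearly that it is an extrapolation.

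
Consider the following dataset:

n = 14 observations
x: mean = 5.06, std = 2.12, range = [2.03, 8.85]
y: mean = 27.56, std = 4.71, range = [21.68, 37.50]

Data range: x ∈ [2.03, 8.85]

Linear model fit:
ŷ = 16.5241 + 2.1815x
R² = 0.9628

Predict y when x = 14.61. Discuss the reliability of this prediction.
The equation gives ŷ = 48.3958; however x = 14.61 is 5.76 units above the observed range, so this extrapolated value should not be trusted.

Prediction calculation:
ŷ = 16.5241 + 2.1815 × 14.61
ŷ = 48.3958

Reliability:
- Data range: x ∈ [2.03, 8.85]
- Prediction point: x = 14.61 is 5.76 units above the observed range → this is EXTRAPOLATION, not interpolation

Why that matters here:
- R² describes fit only over the sampled x values; it says nothing about behaviour beyond them
- There are no observations near this x to validate the fitted line there
- Real relationships often flatten, saturate, or turn nonlinear at extremes

Report the number if required, but flag clearly that it is an extrapolation.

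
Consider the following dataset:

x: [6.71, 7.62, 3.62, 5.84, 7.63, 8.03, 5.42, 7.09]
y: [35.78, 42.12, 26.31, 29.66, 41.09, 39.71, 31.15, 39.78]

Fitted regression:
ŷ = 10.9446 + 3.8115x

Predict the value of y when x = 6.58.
ŷ = 36.0243

To predict y for x = 6.58, substitute into the regression equation:

ŷ = 10.9446 + 3.8115 × 6.58
ŷ = 10.9446 + 25.0797
ŷ = 36.0243

This is a point prediction; actual observations scatter around it by roughly the residual standard deviation.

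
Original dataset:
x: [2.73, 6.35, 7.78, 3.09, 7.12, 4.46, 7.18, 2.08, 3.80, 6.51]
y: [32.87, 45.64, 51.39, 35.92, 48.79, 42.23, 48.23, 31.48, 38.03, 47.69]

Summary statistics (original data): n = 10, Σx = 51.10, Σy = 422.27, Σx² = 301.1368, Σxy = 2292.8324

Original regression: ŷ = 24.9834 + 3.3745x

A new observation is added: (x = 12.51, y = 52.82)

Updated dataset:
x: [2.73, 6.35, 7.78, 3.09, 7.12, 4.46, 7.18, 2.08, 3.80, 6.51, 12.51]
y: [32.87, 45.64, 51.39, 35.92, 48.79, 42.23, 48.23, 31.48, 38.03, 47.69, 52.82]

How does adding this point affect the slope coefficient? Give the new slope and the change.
The slope changes from 3.3745 to 2.2973 (change of -1.0772, or -31.9%).

x = 12.51 lies well outside the original x-range [2.08, 7.78] (x̄ ≈ 5.11), so this observation has high leverage and can move the slope substantially.

Step 1: Update the sums with the new point (n goes from 10 to 11)
Σx  = 51.10 + 12.51 = 63.61
Σy  = 422.27 + 52.82 = 475.09
Σx² = 301.1368 + 12.51² = 301.1368 + 156.5001 = 457.6369
Σxy = 2292.8324 + 12.51×52.82 = 2292.8324 + 660.7782 = 2953.6106

Step 2: Recompute the slope with b₁ = (nΣxy − ΣxΣy) / (nΣx² − (Σx)²)
Numerator   = 11×2953.6106 − 63.61×475.09 = 32489.7166 − 30220.4749 = 2269.2417
Denominator = 11×457.6369 − 63.61² = 5034.0059 − 4046.2321 = 987.7738
b₁(new) = 2269.2417 / 987.7738 = 2.2973

(Same formula on the original sums: (10×2292.8324 − 51.10×422.27) / (10×301.1368 − 51.10²) = 1350.3270 / 400.1580 = 3.3745, matching the given fit.)

Step 3: Change in slope
Δβ₁ = 2.2973 − 3.3745 = -1.0772
Relative change = -1.0772 / 3.3745 × 100% = -31.9%
→ the slope decreases when the point is added.

Because the point sits below the extension of the original line at a high-leverage x, it tilts the fit down.
In practice: examine leverage (hᵢ) and Cook's distance rather than deleting it automatically; refit with and without it and report both if conclusions differ.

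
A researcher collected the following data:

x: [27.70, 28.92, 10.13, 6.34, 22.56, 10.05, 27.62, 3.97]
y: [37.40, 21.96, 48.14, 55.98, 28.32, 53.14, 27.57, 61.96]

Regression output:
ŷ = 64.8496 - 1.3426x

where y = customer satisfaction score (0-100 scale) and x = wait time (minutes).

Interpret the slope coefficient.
For each additional minute of wait time, predicted satisfaction score decreases by approximately 1.3426 points.

The slope β₁ = -1.3426 gives the rate at which the fitted satisfaction score changes with wait time.

Interpretation:
- Wait time up by 1 minute → predicted satisfaction score decreases by 1.3426 points
- The effect is assumed constant over the observed range of x (linearity)
- The sign (−) gives the direction; the magnitude 1.3426 gives the size of the effect per minute

(β₀ = 64.8496 is the fitted value at x = 0 and is not part of the slope interpretation.)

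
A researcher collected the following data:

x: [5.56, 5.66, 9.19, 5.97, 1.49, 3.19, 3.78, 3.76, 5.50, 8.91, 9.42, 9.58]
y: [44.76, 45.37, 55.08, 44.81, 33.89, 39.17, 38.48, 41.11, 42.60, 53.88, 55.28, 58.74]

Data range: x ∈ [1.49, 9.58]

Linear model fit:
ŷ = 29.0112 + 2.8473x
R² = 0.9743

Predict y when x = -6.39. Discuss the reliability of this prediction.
ŷ = 10.8170, but this is extrapolation (below the data range [1.49, 9.58]) and may be unreliable.

Prediction calculation:
ŷ = 29.0112 + 2.8473 × (-6.39)
ŷ = 10.8170

Reliability:
- Data range: x ∈ [1.49, 9.58]
- Prediction point: x = -6.39 is 7.88 units below the observed range → this is EXTRAPOLATION, not interpolation

Why that matters here:
- There are no observations near this x to validate the fitted line there
- Real relationships often flatten, saturate, or turn nonlinear at extremes
- The standard error of prediction grows with (x − x̄)², and x = -6.39 is far from x̄ = 6.00

The R² = 0.9743 only validates the fit within [1.49, 9.58]; treat ŷ = 10.8170 with caution.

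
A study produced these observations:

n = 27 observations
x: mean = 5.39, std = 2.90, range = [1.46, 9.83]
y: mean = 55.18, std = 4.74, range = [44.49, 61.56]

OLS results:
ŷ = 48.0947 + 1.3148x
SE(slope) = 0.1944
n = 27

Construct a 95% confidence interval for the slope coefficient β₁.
The 95% CI for β₁ is (0.9144, 1.7152)

Confidence interval for the slope:

The 95% CI for β₁ is: β̂₁ ± t*(α/2, n-2) × SE(β̂₁)

Step 1: Find critical t-value
- Confidence level = 0.95
- Degrees of freedom = n - 2 = 27 - 2 = 25
- t*(α/2, 25) = 2.0595

Step 2: Calculate margin of error
Margin = 2.0595 × 0.1944 = 0.4004

Step 3: Construct interval
CI = 1.3148 ± 0.4004
CI = (0.9144, 1.7152)

Interpretation: intervals built this way capture the true β₁ in 95% of repeated samples; here the plausible range for the per-unit effect of x on y is 0.9144 to 1.7152.
Both endpoints are positive, so the data support a genuinely positive slope at this confidence level.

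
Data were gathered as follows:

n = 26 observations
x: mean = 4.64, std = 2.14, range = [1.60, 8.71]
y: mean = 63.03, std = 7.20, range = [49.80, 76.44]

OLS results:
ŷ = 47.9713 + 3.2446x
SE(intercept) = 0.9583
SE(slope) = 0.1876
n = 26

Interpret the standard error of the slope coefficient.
The slope 3.2446 is pinned down to within about ±0.1876 (one SE) by these data — relative uncertainty 5.8%, i.e. precise.

SE(β̂₁) = 0.1876 says: if we drew many samples of n = 26 from the same population and refit each time, the fitted slopes would scatter with a standard deviation of roughly 0.1876 around the true β₁.

Relative precision:
- SE / |β̂₁| = 0.1876 / 3.2446 = 5.8%
- Rule of thumb (under 20%: precise; 20% to under 50%: moderately precise; 50% or more: imprecise) → precise

Link to interval estimation: a confidence interval for β₁ is β̂₁ ± t* × 0.1876, so SE sets the half-width per unit of t*.

What drives SE(β̂₁): wider spread of x values → smaller SE.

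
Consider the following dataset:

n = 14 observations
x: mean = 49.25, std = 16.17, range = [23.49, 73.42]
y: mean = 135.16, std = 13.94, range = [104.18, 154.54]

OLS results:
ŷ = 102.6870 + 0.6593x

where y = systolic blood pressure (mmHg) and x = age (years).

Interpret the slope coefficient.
An increase of one year in age is associated with a 0.6593 mmHg increase in predicted blood pressure.

The slope β₁ = 0.6593 gives the rate at which the fitted blood pressure changes with age.

Interpretation:
- Age up by 1 year → predicted blood pressure increases by 0.6593 mmHg
- This is a linear approximation: the same per-unit change is assumed across the whole observed x range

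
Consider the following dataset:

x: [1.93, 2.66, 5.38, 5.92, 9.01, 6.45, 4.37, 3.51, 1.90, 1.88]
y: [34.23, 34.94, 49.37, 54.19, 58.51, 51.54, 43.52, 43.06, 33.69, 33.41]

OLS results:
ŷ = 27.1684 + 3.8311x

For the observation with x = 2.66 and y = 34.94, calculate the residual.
Residual = -2.4191

The residual is the difference between the actual value and the predicted value:

Residual = y - ŷ

Step 1: Calculate predicted value
ŷ = 27.1684 + 3.8311 × 2.66
ŷ = 37.3591

Step 2: Calculate residual
Residual = 34.94 - 37.3591
Residual = -2.4191

Interpretation: the model overestimates the actual value by 2.4191 at this point (negative residual → observation lies below the fitted line).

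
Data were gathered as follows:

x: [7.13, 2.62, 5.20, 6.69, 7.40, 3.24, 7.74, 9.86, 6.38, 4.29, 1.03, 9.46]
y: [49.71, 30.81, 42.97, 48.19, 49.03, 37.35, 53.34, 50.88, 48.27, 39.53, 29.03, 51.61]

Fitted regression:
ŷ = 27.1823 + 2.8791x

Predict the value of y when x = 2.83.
ŷ = 35.3302

x = 2.83 lies inside the observed range [1.03, 9.86], so the fitted equation applies directly:

ŷ = 27.1823 + 2.8791 × 2.83
ŷ = 27.1823 + 8.1479
ŷ = 35.3302

This is the fitted mean response at that x — an individual observation would come with a wider prediction interval.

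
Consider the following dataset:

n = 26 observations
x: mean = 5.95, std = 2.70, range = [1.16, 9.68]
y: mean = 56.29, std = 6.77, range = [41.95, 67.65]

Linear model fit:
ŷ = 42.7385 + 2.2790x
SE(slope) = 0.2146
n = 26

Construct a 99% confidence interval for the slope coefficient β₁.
The 99% CI for β₁ is (1.6788, 2.8792)

Confidence interval for the slope:

The 99% CI for β₁ is: β̂₁ ± t*(α/2, n-2) × SE(β̂₁)

Step 1: Find critical t-value
- Confidence level = 0.99
- Degrees of freedom = n - 2 = 26 - 2 = 24
- t*(α/2, 24) = 2.7969

Step 2: Calculate margin of error
Margin = 2.7969 × 0.2146 = 0.6002

Step 3: Construct interval
CI = 2.2790 ± 0.6002
CI = (1.6788, 2.8792)

Interpretation: each one-unit increase in x is associated with a change in mean y of between 1.6788 and 2.8792, with 99% confidence.
Both endpoints are positive, so the data support a genuinely positive slope at this confidence level.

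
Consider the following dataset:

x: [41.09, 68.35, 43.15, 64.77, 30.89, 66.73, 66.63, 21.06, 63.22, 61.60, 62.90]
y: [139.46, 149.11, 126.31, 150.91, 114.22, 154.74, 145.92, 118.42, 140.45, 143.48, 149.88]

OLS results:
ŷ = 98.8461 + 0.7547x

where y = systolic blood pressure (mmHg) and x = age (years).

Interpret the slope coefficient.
On average, blood pressure is about 0.7547 mmHg higher for every extra year of age.

The slope coefficient β₁ = 0.7547 represents the marginal effect of age on blood pressure.

Interpretation:
- Age up by 1 year → predicted blood pressure increases by 0.7547 mmHg
- This is a linear approximation: the same per-unit change is assumed across the whole observed x range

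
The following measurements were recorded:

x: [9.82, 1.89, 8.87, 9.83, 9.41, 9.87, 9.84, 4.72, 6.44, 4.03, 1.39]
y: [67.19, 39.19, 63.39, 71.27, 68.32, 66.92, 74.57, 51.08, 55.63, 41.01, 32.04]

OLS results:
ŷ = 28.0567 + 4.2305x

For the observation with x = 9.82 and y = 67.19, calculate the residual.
Residual = -2.4102

The residual is the difference between the actual value and the predicted value:

Residual = y - ŷ

Step 1: Calculate predicted value
ŷ = 28.0567 + 4.2305 × 9.82
ŷ = 69.6002

Step 2: Calculate residual
Residual = 67.19 - 69.6002
Residual = -2.4102

Sign check: y < ŷ, so the point is below the line and the fit overestimates here.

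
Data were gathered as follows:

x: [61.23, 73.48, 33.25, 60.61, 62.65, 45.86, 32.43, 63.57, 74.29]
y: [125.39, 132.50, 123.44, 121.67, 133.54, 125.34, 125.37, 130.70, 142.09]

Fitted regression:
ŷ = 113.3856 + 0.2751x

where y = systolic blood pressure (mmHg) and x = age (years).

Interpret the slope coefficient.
An increase of one year in age is associated with a 0.2751 mmHg increase in predicted blood pressure.

The slope β₁ = 0.2751 gives the rate at which the fitted blood pressure changes with age.

Interpretation:
- Age up by 1 year → predicted blood pressure increases by 0.2751 mmHg
- The effect is assumed constant over the observed range of x (linearity)
- The sign (+) gives the direction; the magnitude 0.2751 gives the size of the effect per year

The intercept β₀ = 113.3856 is the predicted blood pressure when age = 0; since the smallest observed x is 32.43, this is an extrapolation and mainly anchors the line.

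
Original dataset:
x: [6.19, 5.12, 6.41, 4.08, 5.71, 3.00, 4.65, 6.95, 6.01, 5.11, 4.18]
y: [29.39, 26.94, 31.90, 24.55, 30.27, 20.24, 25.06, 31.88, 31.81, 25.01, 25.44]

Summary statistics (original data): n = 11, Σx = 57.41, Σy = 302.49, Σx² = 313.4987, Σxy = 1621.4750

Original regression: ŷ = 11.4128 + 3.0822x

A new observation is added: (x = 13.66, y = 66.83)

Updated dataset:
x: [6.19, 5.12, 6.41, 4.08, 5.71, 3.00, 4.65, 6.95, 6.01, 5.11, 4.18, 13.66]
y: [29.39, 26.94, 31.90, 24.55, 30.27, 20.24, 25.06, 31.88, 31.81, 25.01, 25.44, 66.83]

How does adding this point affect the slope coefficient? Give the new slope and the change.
The slope changes from 3.0822 to 4.3832 (change of +1.3010, or +42.2%).

x = 13.66 lies well outside the original x-range [3.00, 6.95] (x̄ ≈ 5.22), so this observation has high leverage and can move the slope substantially.

Step 1: Update the sums with the new point (n goes from 11 to 12)
Σx  = 57.41 + 13.66 = 71.07
Σy  = 302.49 + 66.83 = 369.32
Σx² = 313.4987 + 13.66² = 313.4987 + 186.5956 = 500.0943
Σxy = 1621.4750 + 13.66×66.83 = 1621.4750 + 912.8978 = 2534.3728

Step 2: Recompute the slope with b₁ = (nΣxy − ΣxΣy) / (nΣx² − (Σx)²)
Numerator   = 12×2534.3728 − 71.07×369.32 = 30412.4736 − 26247.5724 = 4164.9012
Denominator = 12×500.0943 − 71.07² = 6001.1316 − 5050.9449 = 950.1867
b₁(new) = 4164.9012 / 950.1867 = 4.3832

(Same formula on the original sums: (11×1621.4750 − 57.41×302.49) / (11×313.4987 − 57.41²) = 470.2741 / 152.5776 = 3.0822, matching the given fit.)

Step 3: Change in slope
Δβ₁ = 4.3832 − 3.0822 = +1.3010
Relative change = +1.3010 / 3.0822 × 100% = +42.2%
→ the slope increases when the point is added.

Because the point sits above the extension of the original line at a high-leverage x, it tilts the fit up.
In practice: check such a point for data-entry or measurement error; investigate whether it comes from the same population as the rest of the sample.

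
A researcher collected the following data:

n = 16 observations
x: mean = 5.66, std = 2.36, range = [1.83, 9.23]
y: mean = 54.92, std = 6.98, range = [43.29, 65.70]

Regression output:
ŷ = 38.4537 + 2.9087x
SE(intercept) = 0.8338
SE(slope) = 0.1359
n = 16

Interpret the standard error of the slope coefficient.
SE(slope) = 0.1359 measures the uncertainty in the estimated slope. The coefficient is estimated precisely (SE/|β̂₁| = 4.7%).

What SE measures:
- The standard error quantifies the sampling variability of the coefficient estimate
- It is the estimated standard deviation of β̂₁ across hypothetical repeated samples of the same size
- Smaller SE → more precise estimate

Relative precision:
- SE / |β̂₁| = 0.1359 / 2.9087 = 4.7%
- Rule of thumb (under 20%: precise; 20% to under 50%: moderately precise; 50% or more: imprecise) → precise

Link to the t-test: t = β̂₁ / SE(β̂₁) = 2.9087 / 0.1359 = 21.4032, the statistic for H₀: β₁ = 0.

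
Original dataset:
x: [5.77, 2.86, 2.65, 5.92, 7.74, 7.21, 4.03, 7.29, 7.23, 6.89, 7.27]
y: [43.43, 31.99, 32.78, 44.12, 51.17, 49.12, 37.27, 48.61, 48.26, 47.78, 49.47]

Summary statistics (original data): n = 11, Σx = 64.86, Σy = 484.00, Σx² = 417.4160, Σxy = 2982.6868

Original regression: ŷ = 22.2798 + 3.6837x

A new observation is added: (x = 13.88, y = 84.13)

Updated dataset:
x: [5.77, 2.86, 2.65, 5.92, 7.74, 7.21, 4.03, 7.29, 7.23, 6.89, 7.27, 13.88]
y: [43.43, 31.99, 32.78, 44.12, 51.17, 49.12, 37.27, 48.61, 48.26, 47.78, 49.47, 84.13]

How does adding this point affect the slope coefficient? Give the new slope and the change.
Adding the point moves β₁ from 3.6837 to 4.5237, i.e. it increases by 0.8400 (+22.8%).

x = 13.88 lies well outside the original x-range [2.65, 7.74] (x̄ ≈ 5.90), so this observation has high leverage and can move the slope substantially.

Step 1: Update the sums with the new point (n goes from 11 to 12)
Σx  = 64.86 + 13.88 = 78.74
Σy  = 484.00 + 84.13 = 568.13
Σx² = 417.4160 + 13.88² = 417.4160 + 192.6544 = 610.0704
Σxy = 2982.6868 + 13.88×84.13 = 2982.6868 + 1167.7244 = 4150.4112

Step 2: Recompute the slope with b₁ = (nΣxy − ΣxΣy) / (nΣx² − (Σx)²)
Numerator   = 12×4150.4112 − 78.74×568.13 = 49804.9344 − 44734.5562 = 5070.3782
Denominator = 12×610.0704 − 78.74² = 7320.8448 − 6199.9876 = 1120.8572
b₁(new) = 5070.3782 / 1120.8572 = 4.5237

(Same formula on the original sums: (11×2982.6868 − 64.86×484.00) / (11×417.4160 − 64.86²) = 1417.3148 / 384.7564 = 3.6837, matching the given fit.)

Step 3: Change in slope
Δβ₁ = 4.5237 − 3.6837 = +0.8400
Relative change = +0.8400 / 3.6837 × 100% = +22.8%
→ the slope increases when the point is added.

Because the point sits above the extension of the original line at a high-leverage x, it tilts the fit up.
In practice: investigate whether it comes from the same population as the rest of the sample; examine leverage (hᵢ) and Cook's distance rather than deleting it automatically.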